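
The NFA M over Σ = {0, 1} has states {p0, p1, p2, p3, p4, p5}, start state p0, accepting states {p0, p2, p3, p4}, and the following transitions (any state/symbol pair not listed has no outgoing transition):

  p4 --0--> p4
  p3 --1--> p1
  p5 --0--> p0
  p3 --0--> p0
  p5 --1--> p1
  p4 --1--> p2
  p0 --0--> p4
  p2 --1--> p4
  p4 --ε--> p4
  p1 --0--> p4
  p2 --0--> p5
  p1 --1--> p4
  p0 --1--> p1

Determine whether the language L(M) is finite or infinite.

infinite

State p4 is reachable from the start and can reach an accepting state, and it lies on the cycle p4 → p2 → p4.
Traversing that cycle any number of times yields accepted strings of unbounded length, so the language is infinite.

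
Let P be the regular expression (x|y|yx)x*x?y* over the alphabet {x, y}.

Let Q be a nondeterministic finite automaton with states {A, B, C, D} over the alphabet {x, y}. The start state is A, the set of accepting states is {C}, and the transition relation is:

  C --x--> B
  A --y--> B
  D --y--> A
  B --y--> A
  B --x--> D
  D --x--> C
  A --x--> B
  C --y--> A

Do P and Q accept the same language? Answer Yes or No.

No

The string x is accepted by P but rejected by Q.
So L(P) ≠ L(Q).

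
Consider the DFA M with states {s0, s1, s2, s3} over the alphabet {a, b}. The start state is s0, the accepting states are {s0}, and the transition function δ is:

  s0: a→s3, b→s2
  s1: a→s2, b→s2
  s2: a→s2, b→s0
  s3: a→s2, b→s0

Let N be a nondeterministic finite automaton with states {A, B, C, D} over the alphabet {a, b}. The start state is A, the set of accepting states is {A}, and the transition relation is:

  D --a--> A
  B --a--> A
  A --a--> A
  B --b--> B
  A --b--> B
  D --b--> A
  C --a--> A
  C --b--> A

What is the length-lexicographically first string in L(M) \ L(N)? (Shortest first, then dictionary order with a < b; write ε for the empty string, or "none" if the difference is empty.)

The string ab is accepted by M but not by N.
No shorter string lies in the difference, and ab is the lexicographically first length-2 string in L(M) \ L(N).

ab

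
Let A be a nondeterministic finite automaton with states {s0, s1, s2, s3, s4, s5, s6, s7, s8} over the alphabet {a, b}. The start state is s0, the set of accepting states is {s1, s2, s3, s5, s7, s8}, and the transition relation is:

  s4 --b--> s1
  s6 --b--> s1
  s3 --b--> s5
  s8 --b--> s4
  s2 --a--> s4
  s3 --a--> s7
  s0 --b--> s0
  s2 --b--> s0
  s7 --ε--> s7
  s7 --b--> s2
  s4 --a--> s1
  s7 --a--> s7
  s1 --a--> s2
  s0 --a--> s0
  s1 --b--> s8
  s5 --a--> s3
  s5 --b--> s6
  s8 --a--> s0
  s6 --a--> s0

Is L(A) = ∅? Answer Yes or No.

The states reachable from the start state are {s0}.
None of the accepting states {s1, s2, s3, s5, s7, s8} is reachable, so no string is accepted and L(A) = ∅.

Yes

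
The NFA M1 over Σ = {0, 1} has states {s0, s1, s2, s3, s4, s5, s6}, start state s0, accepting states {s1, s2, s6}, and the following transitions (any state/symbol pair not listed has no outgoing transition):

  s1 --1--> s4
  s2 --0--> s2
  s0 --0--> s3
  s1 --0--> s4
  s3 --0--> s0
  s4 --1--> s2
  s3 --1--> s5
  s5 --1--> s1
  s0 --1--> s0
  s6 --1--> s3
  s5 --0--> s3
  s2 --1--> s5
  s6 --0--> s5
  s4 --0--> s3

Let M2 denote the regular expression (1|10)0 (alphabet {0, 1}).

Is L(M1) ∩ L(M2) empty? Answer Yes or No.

Converting the expression M2 to a DFA (subset construction, then merging equivalent states) gives the minimal DFA with states {r0, r1, r2, r3, r4}, start state r0, accepting states {r3, r4} and transitions r0: 0→r1, 1→r2; r1: 0→r1, 1→r1; r2: 0→r3, 1→r1; r3: 0→r4, 1→r1; r4: 0→r1, 1→r1.
Exploring the product automaton M1 × M2 from the start pair (s0, r0), following both machines on each input symbol, reaches 10 state pairs: (s0, r0), (s3, r1), (s0, r2), (s0, r1), (s5, r1), (s3, r3), (s1, r1), (s0, r4), (s4, r1), (s2, r1).
M1 accepts in {s1, s2, s6} and M2 accepts in {r3, r4}; no reachable pair has both components accepting, so no string drives both machines to acceptance simultaneously and L(M1) ∩ L(M2) = ∅.
So no string is accepted by both, and the intersection is empty.

Yes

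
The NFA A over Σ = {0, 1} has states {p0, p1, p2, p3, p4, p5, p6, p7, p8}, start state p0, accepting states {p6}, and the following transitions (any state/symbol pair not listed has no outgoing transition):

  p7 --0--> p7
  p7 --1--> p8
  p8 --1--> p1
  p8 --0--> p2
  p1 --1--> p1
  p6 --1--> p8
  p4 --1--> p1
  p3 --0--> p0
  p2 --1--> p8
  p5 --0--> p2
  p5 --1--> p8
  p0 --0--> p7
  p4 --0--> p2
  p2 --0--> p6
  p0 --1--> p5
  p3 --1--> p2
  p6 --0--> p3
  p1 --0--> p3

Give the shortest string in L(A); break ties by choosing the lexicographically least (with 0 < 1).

A breadth-first search from p0 reaches an accepting state first via the path p0 → p5 → p2 → p6 on input 100.
No string of length < 3 is accepted (BFS exhausts all shorter strings without reaching an accepting state), and 100 is the lexicographically least accepting string of length 3.

100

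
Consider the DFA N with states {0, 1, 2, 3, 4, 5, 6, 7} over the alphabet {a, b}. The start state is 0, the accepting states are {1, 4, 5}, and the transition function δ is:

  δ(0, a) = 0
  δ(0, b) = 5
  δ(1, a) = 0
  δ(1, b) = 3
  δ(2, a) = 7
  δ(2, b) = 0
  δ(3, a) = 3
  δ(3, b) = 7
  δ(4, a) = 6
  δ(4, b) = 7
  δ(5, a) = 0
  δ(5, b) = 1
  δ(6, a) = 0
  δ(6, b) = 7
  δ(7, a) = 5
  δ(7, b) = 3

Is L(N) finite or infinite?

infinite

State 0 is reachable from the start and can reach an accepting state, and it lies on the cycle 0 → 0.
Traversing that cycle any number of times yields accepted strings of unbounded length, so the language is infinite.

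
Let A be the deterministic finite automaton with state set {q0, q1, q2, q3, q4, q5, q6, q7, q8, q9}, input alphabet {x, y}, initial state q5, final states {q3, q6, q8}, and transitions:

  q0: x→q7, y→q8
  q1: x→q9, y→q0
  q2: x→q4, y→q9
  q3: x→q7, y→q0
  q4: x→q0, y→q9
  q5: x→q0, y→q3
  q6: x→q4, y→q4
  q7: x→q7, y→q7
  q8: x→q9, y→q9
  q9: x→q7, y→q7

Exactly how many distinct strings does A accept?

3

The useful subgraph on states {q0, q3, q5, q8} is acyclic, so L(A) is finite; the longest accepting path visits 4 useful states, giving maximum string length 3.
Counting accepting paths from q5 by length: 1 of length 1, 1 of length 2, 1 of length 3. Total 3.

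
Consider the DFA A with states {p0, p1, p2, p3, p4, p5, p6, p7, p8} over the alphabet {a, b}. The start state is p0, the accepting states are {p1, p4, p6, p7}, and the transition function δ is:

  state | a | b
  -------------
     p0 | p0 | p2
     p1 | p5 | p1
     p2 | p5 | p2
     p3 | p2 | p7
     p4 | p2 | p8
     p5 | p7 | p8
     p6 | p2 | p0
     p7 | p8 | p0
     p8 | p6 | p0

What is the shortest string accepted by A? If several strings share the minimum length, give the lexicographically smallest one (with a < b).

A breadth-first search from p0 reaches an accepting state first via the path p0 → p2 → p5 → p7 on input baa.
No string of length < 3 is accepted (BFS exhausts all shorter strings without reaching an accepting state), and baa is the lexicographically least accepting string of length 3.

baa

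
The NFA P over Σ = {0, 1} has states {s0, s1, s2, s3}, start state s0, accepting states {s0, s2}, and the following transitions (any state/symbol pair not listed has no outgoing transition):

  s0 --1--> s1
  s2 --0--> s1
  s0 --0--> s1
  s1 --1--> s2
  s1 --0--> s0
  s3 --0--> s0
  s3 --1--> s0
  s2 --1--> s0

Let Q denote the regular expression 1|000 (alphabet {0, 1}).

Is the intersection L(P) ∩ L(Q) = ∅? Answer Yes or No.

Converting the expression Q to a DFA (subset construction, then merging equivalent states) gives the minimal DFA with states {q0, q1, q2, q3, q4}, start state q0, accepting states {q2} and transitions q0: 0→q1, 1→q2; q1: 0→q3, 1→q4; q2: 0→q4, 1→q4; q3: 0→q2, 1→q4; q4: 0→q4, 1→q4.
Exploring the product automaton P × Q from the start pair (s0, q0), following both machines on each input symbol, reaches 7 state pairs: (s0, q0), (s1, q1), (s1, q2), (s0, q3), (s2, q4), (s0, q4), (s1, q4).
P accepts in {s0, s2} and Q accepts in {q2}; no reachable pair has both components accepting, so no string drives both machines to acceptance simultaneously and L(P) ∩ L(Q) = ∅.
So no string is accepted by both, and the intersection is empty.

Yes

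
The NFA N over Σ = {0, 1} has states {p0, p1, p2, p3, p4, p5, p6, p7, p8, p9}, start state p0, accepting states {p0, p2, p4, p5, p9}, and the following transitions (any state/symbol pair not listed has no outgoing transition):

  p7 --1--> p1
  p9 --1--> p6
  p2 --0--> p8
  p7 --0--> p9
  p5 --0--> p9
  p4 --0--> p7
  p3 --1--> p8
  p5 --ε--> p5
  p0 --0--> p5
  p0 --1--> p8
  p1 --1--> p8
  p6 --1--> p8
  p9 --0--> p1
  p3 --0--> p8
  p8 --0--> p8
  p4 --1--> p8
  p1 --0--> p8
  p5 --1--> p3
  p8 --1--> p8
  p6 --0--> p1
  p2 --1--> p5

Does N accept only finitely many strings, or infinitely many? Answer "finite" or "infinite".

The useful states (reachable from p0 and able to reach an accepting state) are {p0, p5, p9}.
Restricted to these states the transition graph has no cycle, so every accepting path has bounded length and L is finite.

finite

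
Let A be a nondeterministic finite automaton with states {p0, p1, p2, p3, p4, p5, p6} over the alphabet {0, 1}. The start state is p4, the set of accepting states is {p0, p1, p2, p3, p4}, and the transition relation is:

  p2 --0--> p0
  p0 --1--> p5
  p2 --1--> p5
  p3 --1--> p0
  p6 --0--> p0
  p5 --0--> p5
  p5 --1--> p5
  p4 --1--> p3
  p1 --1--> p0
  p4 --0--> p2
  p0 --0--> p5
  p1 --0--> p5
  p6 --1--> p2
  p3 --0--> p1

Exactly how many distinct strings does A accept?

The useful subgraph on states {p0, p1, p2, p3, p4} is acyclic, so L(A) is finite; the longest accepting path visits 4 useful states, giving maximum string length 3.
Counting accepting paths from p4 by length: 1 of length 0, 2 of length 1, 3 of length 2, 1 of length 3. Total 7.

7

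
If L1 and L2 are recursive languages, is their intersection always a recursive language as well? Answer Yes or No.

Run both deciders on the input and accept iff both accept; the combined machine always halts.
So the recursive languages are closed under intersection.

Yes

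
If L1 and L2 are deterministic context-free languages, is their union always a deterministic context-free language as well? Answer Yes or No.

No

{aⁿbⁿ : n≥0} and {aⁿb²ⁿ : n≥0} are each accepted by a deterministic PDA (push the a's; pop one per b, respectively one per two b's), but their union U is not. Suppose a DPDA M accepted U. Being deterministic, M has a single run on aⁿb²ⁿ, and since aⁿbⁿ ∈ U that run passes through an accepting configuration right after consuming the prefix aⁿbⁿ and then goes on to accept again after n more b's. Build an ordinary (nondeterministic) PDA M′ that simulates M on a's and b's and, at any moment when M is in an accepting state, may switch to a second mode in which it reads only c's, feeding each c to M as a b; M′ accepts when M does. Then M′ accepts aⁱbʲcᵏ (k≥1) exactly when both aⁱbʲ ∈ U and aⁱbʲ⁺ᵏ ∈ U, and checking the four cases (i=j or j=2i, combined with j+k=i or j+k=2i) leaves only i=j=k: so L(M′) ∩ a*b*c⁺ = {aⁿbⁿcⁿ : n≥1} would be context-free, which it is not (pumping lemma) — contradiction. (The union is an unambiguous CFL; it is determinism, not unambiguity, that fails.)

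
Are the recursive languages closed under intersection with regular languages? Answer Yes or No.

A regular language is decidable (simulate its DFA), so run that check and the decider for L and accept iff both accept; everything halts.
So the recursive languages are closed under intersection with a regular language.

Yes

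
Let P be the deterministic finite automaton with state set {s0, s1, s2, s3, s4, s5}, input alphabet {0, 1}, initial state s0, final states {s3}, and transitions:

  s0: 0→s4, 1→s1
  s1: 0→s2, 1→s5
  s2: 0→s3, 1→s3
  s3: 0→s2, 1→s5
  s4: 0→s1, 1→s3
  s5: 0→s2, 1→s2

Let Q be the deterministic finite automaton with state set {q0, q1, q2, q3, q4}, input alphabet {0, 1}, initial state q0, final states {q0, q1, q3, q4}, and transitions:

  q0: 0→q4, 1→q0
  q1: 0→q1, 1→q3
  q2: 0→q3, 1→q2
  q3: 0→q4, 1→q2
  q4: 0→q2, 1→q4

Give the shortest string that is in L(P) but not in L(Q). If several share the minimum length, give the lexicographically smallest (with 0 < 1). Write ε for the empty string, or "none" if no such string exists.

100

The string 100 is accepted by P but not by Q.
No shorter string lies in the difference, and 100 is the lexicographically first length-3 string in L(P) \ L(Q).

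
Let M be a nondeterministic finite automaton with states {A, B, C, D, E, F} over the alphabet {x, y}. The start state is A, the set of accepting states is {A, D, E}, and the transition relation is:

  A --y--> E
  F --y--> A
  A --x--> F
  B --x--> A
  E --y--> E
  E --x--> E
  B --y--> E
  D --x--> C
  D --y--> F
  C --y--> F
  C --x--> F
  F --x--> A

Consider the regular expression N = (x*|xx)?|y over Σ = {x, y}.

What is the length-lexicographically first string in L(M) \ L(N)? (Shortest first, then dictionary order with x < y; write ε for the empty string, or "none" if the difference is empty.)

xy

The string xy is accepted by M but not by N.
No shorter string lies in the difference, and xy is the lexicographically first length-2 string in L(M) \ L(N).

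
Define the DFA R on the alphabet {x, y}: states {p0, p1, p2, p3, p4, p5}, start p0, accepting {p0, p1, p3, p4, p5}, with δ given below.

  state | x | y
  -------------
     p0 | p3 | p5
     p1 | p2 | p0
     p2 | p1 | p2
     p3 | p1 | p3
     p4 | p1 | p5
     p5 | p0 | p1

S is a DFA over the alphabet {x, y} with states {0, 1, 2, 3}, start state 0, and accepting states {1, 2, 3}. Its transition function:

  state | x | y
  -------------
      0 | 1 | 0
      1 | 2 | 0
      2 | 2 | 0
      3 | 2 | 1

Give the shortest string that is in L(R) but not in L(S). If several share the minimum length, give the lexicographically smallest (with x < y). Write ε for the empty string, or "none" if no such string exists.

The empty string ε is accepted by R but not by S.
Since ε is the unique shortest string, it is the required witness.

ε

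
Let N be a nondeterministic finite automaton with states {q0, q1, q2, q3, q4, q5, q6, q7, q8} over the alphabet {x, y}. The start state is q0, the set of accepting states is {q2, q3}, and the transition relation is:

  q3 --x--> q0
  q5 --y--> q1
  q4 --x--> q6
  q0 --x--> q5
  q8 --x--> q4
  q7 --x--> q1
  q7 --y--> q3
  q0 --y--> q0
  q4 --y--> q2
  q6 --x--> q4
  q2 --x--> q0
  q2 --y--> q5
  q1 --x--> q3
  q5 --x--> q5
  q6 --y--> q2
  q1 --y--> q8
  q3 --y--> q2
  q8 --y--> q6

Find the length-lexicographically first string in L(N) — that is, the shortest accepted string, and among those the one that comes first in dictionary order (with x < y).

A breadth-first search from q0 reaches an accepting state first via the path q0 → q5 → q1 → q3 on input xyx.
No string of length < 3 is accepted (BFS exhausts all shorter strings without reaching an accepting state), and xyx is the lexicographically least accepting string of length 3.

xyx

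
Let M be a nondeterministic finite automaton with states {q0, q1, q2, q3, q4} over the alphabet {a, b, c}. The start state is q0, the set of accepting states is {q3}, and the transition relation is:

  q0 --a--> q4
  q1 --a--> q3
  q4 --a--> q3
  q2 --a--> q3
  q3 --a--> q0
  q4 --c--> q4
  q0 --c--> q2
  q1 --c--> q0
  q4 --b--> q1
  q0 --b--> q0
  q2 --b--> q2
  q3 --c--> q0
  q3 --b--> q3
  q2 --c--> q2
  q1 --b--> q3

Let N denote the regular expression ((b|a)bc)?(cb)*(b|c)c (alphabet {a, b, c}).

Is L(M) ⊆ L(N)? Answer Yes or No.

No

The string aa is in L(M) but not in L(N).
So L(M) ⊄ L(N).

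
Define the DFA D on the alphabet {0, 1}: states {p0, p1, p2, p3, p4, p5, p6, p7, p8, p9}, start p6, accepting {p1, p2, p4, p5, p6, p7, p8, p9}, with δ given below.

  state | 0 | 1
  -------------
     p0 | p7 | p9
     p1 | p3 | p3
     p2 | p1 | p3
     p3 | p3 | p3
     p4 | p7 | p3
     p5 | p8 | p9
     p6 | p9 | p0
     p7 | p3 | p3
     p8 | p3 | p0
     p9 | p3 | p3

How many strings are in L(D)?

The useful subgraph on states {p0, p6, p7, p9} is acyclic, so L(D) is finite; the longest accepting path visits 3 useful states, giving maximum string length 2.
Counting accepting paths from p6 by length: 1 of length 0, 1 of length 1, 2 of length 2. Total 4.

4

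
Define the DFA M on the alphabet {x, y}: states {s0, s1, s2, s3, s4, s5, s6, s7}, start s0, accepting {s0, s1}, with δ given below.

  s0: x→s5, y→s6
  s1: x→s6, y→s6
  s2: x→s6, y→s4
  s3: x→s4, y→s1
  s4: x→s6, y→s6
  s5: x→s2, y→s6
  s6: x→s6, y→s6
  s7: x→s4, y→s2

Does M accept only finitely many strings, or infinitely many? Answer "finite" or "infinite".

finite

The useful states (reachable from s0 and able to reach an accepting state) are {s0}.
Restricted to these states the transition graph has no cycle, so every accepting path has bounded length and L is finite.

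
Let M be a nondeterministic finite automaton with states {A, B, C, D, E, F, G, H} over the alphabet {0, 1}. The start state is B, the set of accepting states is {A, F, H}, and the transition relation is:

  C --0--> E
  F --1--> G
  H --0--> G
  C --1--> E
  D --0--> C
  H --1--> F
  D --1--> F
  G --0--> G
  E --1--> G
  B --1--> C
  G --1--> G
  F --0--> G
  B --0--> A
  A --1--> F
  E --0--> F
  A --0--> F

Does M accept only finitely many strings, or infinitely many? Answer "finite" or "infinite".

finite

The useful states (reachable from B and able to reach an accepting state) are {A, B, C, E, F}.
Restricted to these states the transition graph has no cycle, so every accepting path has bounded length and L is finite.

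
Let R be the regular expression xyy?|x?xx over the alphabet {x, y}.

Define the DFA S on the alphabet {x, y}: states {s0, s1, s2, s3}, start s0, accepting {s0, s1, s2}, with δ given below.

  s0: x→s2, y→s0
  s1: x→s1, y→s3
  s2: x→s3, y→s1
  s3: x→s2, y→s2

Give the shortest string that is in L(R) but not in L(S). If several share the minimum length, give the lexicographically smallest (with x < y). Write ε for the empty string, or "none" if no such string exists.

The string xx is accepted by R but not by S.
No shorter string lies in the difference, and xx is the lexicographically first length-2 string in L(R) \ L(S).

xx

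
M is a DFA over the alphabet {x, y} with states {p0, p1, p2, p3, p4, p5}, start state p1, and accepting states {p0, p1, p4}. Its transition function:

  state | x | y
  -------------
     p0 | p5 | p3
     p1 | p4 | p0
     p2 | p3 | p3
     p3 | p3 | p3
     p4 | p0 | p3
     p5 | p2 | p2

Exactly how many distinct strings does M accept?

The useful subgraph on states {p0, p1, p4} is acyclic, so L(M) is finite; the longest accepting path visits 3 useful states, giving maximum string length 2.
Counting accepting paths from p1 by length: 1 of length 0, 2 of length 1, 1 of length 2. Total 4.

4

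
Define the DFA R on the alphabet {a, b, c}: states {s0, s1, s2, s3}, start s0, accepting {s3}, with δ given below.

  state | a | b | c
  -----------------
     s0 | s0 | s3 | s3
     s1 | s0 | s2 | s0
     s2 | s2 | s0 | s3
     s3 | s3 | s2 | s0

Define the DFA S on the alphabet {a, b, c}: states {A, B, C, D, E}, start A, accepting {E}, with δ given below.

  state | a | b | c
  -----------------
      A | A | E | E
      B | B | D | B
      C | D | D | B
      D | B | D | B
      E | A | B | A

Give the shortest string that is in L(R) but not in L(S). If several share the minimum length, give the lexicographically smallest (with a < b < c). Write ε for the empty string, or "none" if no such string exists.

The string ba is accepted by R but not by S.
No shorter string lies in the difference, and ba is the lexicographically first length-2 string in L(R) \ L(S).

ba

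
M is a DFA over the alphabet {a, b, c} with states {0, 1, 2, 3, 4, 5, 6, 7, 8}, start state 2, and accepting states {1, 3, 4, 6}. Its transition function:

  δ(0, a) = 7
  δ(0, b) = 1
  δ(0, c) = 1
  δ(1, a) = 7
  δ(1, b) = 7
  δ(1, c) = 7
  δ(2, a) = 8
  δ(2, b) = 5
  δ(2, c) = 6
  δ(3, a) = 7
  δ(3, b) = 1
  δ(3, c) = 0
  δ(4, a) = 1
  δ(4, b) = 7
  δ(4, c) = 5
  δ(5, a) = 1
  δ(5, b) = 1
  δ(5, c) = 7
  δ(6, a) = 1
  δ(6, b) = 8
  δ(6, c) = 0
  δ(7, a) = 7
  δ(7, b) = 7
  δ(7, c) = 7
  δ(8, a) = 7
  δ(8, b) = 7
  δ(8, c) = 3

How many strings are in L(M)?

14

The useful subgraph on states {0, 1, 2, 3, 5, 6, 8} is acyclic, so L(M) is finite; the longest accepting path visits 6 useful states, giving maximum string length 5.
Counting accepting paths from 2 by length: 1 of length 1, 4 of length 2, 4 of length 3, 3 of length 4, 2 of length 5. Total 14.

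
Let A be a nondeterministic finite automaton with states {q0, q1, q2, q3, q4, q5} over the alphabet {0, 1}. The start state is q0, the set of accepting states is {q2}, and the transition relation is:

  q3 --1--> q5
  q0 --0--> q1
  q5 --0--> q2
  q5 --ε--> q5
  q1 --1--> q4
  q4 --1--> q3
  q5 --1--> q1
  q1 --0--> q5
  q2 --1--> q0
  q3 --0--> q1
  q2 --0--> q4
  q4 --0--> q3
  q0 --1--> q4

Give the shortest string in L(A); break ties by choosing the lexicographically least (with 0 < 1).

A breadth-first search from q0 reaches an accepting state first via the path q0 → q1 → q5 → q2 on input 000.
No string of length < 3 is accepted (BFS exhausts all shorter strings without reaching an accepting state), and 000 is the lexicographically least accepting string of length 3.

000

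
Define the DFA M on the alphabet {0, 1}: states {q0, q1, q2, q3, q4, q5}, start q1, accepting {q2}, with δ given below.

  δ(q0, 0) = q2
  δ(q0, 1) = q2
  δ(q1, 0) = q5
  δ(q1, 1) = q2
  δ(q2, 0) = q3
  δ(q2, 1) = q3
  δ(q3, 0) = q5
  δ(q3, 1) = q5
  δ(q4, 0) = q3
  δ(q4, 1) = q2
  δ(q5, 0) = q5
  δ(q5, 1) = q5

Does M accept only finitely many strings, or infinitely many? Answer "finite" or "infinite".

The useful states (reachable from q1 and able to reach an accepting state) are {q1, q2}.
Restricted to these states the transition graph has no cycle, so every accepting path has bounded length and L is finite.

finite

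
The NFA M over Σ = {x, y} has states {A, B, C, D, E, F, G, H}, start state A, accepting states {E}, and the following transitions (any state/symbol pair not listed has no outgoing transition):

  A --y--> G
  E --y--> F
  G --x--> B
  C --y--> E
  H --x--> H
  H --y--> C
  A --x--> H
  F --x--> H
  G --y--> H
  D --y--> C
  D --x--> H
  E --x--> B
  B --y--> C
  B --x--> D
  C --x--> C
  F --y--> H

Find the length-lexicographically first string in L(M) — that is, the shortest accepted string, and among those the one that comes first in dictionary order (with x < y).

xyy

A breadth-first search from A reaches an accepting state first via the path A → H → C → E on input xyy.
No string of length < 3 is accepted (BFS exhausts all shorter strings without reaching an accepting state), and xyy is the lexicographically least accepting string of length 3.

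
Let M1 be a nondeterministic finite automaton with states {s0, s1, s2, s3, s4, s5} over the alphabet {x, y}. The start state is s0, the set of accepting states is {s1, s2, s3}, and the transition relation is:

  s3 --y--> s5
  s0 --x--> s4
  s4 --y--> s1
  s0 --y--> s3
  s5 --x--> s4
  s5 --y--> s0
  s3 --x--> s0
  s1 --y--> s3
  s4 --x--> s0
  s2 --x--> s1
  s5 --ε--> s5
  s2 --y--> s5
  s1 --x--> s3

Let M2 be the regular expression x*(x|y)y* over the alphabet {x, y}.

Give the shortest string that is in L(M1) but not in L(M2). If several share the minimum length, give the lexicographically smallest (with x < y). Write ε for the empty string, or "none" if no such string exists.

The string xyx is accepted by M1 but not by M2.
No shorter string lies in the difference, and xyx is the lexicographically first length-3 string in L(M1) \ L(M2).

xyx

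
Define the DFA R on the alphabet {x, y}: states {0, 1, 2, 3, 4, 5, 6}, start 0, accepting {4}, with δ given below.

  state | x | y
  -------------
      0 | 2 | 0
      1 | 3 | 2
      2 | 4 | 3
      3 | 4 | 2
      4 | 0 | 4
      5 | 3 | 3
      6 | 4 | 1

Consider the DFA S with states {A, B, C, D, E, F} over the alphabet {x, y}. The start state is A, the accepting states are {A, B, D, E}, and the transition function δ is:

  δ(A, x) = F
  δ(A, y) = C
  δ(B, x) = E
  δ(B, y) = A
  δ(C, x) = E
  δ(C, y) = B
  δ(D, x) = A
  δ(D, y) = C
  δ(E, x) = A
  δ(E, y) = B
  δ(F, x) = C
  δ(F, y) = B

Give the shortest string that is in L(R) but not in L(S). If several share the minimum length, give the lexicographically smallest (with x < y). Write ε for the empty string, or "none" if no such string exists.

xx

The string xx is accepted by R but not by S.
No shorter string lies in the difference, and xx is the lexicographically first length-2 string in L(R) \ L(S).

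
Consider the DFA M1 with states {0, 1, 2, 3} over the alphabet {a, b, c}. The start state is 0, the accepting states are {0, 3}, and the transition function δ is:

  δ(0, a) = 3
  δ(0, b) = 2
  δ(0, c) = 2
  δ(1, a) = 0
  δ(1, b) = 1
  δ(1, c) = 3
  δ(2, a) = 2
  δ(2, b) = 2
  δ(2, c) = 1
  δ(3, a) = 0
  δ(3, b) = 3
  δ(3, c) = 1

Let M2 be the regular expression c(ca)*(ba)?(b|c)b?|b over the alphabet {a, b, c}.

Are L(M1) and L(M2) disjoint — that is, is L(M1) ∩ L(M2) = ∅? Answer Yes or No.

Converting the expression M2 to a DFA (subset construction, then merging equivalent states) gives the minimal DFA with states {r0, r1, r2, r3, r4, r5, r6, r7}, start state r0, accepting states {r2, r4, r5, r7} and transitions r0: a→r1, b→r2, c→r3; r1: a→r1, b→r1, c→r1; r2: a→r1, b→r1, c→r1; r3: a→r1, b→r4, c→r5; r4: a→r6, b→r2, c→r1; r5: a→r3, b→r2, c→r1; r6: a→r1, b→r7, c→r7; r7: a→r1, b→r2, c→r1.
Exploring the product automaton M1 × M2 from the start pair (0, r0), following both machines on each input symbol, reaches 15 state pairs: (0, r0), (3, r1), (2, r2), (2, r3), (0, r1), (1, r1), (2, r1), (2, r4), (1, r5), (2, r6), (0, r3), (1, r2), (2, r7), (1, r7), (2, r5).
M1 accepts in {0, 3} and M2 accepts in {r2, r4, r5, r7}; no reachable pair has both components accepting, so no string drives both machines to acceptance simultaneously and L(M1) ∩ L(M2) = ∅.
So no string is accepted by both, and the intersection is empty.

Yes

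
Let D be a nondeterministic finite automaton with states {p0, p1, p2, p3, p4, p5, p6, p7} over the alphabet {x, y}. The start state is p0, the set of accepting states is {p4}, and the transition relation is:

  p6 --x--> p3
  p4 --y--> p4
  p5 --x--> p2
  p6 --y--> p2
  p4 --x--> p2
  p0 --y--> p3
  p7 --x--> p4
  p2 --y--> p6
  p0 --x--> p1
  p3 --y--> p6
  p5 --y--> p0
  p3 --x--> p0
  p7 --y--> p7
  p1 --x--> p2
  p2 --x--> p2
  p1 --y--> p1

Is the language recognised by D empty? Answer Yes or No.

Yes

The states reachable from the start state are {p0, p1, p2, p3, p6}.
None of the accepting states {p4} is reachable, so no string is accepted and L(D) = ∅.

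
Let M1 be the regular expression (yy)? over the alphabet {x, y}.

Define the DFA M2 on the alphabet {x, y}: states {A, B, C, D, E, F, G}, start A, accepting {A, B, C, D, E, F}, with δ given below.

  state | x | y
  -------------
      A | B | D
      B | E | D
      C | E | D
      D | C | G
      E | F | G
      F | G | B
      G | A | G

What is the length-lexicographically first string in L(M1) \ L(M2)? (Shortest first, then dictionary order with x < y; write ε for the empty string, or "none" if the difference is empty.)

The string yy is accepted by M1 but not by M2.
No shorter string lies in the difference, and yy is the lexicographically first length-2 string in L(M1) \ L(M2).

yy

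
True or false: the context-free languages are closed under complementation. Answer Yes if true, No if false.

CFLs are closed under union, so if they were also closed under complement they would be closed under intersection by De Morgan (L₁ ∩ L₂ is the complement of the union of the complements). But {aⁿbⁿcᵐ} ∩ {aᵐbⁿcⁿ} = {aⁿbⁿcⁿ} is not context-free although both operands are.

No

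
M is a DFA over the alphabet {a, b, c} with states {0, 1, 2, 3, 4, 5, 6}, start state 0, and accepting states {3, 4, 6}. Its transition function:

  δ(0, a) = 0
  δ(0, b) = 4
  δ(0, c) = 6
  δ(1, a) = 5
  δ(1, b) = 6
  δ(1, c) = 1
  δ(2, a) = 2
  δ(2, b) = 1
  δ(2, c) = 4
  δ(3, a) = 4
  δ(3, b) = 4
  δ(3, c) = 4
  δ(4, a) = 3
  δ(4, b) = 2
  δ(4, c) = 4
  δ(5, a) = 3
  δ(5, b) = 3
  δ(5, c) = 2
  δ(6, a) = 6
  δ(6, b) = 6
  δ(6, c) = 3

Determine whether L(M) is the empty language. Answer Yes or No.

The string b is accepted: the run 0 → 4 ends in the accepting state 4.
Since at least one string is accepted, L(M) is not empty.

No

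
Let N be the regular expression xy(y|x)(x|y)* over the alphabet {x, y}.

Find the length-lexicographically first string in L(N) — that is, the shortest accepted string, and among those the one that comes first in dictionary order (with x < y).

By inspection of the expression, no string of length less than 3 matches, and xyx is the lexicographically first match of length 3.

xyx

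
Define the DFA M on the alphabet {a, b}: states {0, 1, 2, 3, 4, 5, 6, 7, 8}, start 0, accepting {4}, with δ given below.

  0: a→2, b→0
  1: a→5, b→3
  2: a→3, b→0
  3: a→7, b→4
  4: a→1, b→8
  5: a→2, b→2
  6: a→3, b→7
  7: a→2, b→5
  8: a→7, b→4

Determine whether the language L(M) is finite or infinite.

State 0 is reachable from the start and can reach an accepting state, and it lies on the cycle 0 → 0.
Traversing that cycle any number of times yields accepted strings of unbounded length, so the language is infinite.

infinite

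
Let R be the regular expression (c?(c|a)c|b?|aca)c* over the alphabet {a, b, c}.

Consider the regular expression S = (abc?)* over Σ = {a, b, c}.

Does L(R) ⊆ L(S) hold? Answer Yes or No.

No

The string b is in L(R) but not in L(S).
So L(R) ⊄ L(S).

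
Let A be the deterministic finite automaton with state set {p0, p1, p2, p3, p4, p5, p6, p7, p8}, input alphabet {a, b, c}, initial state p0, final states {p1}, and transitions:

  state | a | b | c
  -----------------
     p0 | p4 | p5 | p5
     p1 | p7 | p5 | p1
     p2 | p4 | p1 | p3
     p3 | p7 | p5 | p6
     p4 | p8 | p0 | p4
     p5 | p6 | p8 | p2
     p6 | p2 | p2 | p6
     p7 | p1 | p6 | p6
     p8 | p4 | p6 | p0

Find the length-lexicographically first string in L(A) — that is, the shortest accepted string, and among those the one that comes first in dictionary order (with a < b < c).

bcb

A breadth-first search from p0 reaches an accepting state first via the path p0 → p5 → p2 → p1 on input bcb.
No string of length < 3 is accepted (BFS exhausts all shorter strings without reaching an accepting state), and bcb is the lexicographically least accepting string of length 3.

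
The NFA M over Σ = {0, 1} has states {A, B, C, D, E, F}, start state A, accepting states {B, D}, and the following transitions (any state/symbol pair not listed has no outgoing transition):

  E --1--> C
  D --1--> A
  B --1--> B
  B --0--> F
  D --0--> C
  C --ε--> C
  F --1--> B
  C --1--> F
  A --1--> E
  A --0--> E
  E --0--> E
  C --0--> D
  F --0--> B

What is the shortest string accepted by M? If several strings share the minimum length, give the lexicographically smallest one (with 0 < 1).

A breadth-first search from A reaches an accepting state first via the path A → E → C → D on input 010.
No string of length < 3 is accepted (BFS exhausts all shorter strings without reaching an accepting state), and 010 is the lexicographically least accepting string of length 3.

010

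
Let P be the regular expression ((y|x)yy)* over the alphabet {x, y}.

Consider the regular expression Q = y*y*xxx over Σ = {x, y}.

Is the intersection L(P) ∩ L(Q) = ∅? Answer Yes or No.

Converting the expression P to a DFA (subset construction, then merging equivalent states) gives the minimal DFA with states {p0, p1, p2, p3}, start state p0, accepting states {p0} and transitions p0: x→p1, y→p1; p1: x→p2, y→p3; p2: x→p2, y→p2; p3: x→p2, y→p0.
Converting the expression Q to a DFA (subset construction, then merging equivalent states) gives the minimal DFA with states {q0, q1, q2, q3, q4}, start state q0, accepting states {q4} and transitions q0: x→q1, y→q0; q1: x→q2, y→q3; q2: x→q4, y→q3; q3: x→q3, y→q3; q4: x→q3, y→q3.
Exploring the product automaton P × Q from the start pair (p0, q0), following both machines on each input symbol, reaches 11 state pairs: (p0, q0), (p1, q1), (p1, q0), (p2, q2), (p3, q3), (p2, q1), (p3, q0), (p2, q4), (p2, q3), (p0, q3), (p1, q3).
P accepts in {p0} and Q accepts in {q4}; no reachable pair has both components accepting, so no string drives both machines to acceptance simultaneously and L(P) ∩ L(Q) = ∅.
So no string is accepted by both, and the intersection is empty.

Yes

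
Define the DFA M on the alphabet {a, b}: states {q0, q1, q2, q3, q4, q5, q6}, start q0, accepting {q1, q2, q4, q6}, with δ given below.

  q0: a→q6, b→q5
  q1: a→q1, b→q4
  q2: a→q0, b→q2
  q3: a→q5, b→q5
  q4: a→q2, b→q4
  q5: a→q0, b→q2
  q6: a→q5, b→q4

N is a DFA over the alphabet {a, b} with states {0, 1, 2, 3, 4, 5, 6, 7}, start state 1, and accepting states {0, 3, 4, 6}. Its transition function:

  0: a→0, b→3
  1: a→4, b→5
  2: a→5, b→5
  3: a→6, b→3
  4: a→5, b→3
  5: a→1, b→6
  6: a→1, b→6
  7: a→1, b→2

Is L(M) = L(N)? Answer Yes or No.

Exploring the product automaton M × N from the start pair (q0, 1), following both machines on each input symbol, reaches 5 state pairs: (q0, 1), (q6, 4), (q5, 5), (q4, 3), (q2, 6).
M accepts in {q1, q2, q4, q6} and N accepts in {0, 3, 4, 6}. In every reachable pair the two components are either both accepting — (q6, 4), (q4, 3), (q2, 6) — or both non-accepting, so no string is accepted by exactly one of the machines: L(M) \ L(N) and L(N) \ L(M) are both empty.
Hence every string is accepted by M iff it is accepted by N, and the two languages coincide.

Yes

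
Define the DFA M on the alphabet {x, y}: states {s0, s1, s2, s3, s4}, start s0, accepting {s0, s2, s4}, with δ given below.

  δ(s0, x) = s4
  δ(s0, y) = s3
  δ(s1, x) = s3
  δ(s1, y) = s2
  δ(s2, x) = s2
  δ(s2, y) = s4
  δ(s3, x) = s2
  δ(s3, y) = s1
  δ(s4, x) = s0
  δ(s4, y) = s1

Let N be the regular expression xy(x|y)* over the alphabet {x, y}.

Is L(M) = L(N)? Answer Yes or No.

The empty string ε is accepted by M but rejected by N.
So L(M) ≠ L(N).

No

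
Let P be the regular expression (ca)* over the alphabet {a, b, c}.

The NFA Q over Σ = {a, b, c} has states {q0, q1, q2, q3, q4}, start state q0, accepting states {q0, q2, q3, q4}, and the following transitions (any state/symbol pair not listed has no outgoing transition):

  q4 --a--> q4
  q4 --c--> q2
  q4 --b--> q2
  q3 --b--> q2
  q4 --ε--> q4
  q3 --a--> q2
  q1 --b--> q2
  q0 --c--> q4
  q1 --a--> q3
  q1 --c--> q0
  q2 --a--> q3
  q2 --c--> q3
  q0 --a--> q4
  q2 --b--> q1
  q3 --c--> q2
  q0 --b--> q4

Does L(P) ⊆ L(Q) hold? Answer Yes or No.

Yes

Converting the expression P to a DFA (subset construction, then merging equivalent states) gives the minimal DFA with states {p0, p1, p2}, start state p0, accepting states {p0} and transitions p0: a→p1, b→p1, c→p2; p1: a→p1, b→p1, c→p1; p2: a→p0, b→p1, c→p1.
Exploring the product automaton P × Q from the start pair (p0, q0), following both machines on each input symbol, reaches 10 state pairs: (p0, q0), (p1, q4), (p2, q4), (p1, q2), (p0, q4), (p1, q3), (p1, q1), (p2, q2), (p1, q0), (p0, q3).
P accepts in {p0} and Q accepts in {q0, q2, q3, q4}. The reachable pairs whose P-component is accepting are (p0, q0), (p0, q4), (p0, q3); in each of them the Q-component is accepting too, so the product for L(P) \ L(Q) (P-component accepting, Q-component rejecting) has no reachable accepting pair and the difference is empty.
Hence every string in L(P) is also in L(Q).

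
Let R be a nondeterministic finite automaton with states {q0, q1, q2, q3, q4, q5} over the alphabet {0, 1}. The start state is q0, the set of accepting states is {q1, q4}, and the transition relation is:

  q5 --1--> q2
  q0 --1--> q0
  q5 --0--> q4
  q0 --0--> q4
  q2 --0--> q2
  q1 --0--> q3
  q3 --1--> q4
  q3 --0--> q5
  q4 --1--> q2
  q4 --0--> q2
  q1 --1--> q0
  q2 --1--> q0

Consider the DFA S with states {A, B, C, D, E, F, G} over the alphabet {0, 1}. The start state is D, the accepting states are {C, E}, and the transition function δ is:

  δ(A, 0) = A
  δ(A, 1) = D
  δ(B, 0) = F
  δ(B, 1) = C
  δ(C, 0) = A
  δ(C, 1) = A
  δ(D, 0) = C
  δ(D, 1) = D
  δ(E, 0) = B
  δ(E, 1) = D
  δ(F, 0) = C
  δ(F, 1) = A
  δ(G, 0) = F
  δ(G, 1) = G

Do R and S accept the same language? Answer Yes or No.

Yes

Exploring the product automaton R × S from the start pair (q0, D), following both machines on each input symbol, reaches 3 state pairs: (q0, D), (q4, C), (q2, A).
R accepts in {q1, q4} and S accepts in {C, E}. In every reachable pair the two components are either both accepting — (q4, C) — or both non-accepting, so no string is accepted by exactly one of the machines: L(R) \ L(S) and L(S) \ L(R) are both empty.
Hence every string is accepted by R iff it is accepted by S, and the two languages coincide.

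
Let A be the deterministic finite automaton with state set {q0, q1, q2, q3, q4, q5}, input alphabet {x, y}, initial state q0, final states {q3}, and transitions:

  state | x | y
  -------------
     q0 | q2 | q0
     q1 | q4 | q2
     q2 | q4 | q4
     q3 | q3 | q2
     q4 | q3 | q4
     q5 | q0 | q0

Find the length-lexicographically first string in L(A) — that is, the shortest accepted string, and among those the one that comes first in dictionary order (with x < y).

xxx

A breadth-first search from q0 reaches an accepting state first via the path q0 → q2 → q4 → q3 on input xxx.
No string of length < 3 is accepted (BFS exhausts all shorter strings without reaching an accepting state), and xxx is the lexicographically least accepting string of length 3.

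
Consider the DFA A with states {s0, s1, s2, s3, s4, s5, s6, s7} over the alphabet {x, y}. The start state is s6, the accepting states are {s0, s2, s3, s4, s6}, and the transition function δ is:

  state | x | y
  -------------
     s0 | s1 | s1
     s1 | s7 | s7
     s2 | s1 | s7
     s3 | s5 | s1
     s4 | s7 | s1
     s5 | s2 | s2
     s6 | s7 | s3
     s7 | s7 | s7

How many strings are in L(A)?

4

The useful subgraph on states {s2, s3, s5, s6} is acyclic, so L(A) is finite; the longest accepting path visits 4 useful states, giving maximum string length 3.
Counting accepting paths from s6 by length: 1 of length 0, 1 of length 1, 2 of length 3. Total 4.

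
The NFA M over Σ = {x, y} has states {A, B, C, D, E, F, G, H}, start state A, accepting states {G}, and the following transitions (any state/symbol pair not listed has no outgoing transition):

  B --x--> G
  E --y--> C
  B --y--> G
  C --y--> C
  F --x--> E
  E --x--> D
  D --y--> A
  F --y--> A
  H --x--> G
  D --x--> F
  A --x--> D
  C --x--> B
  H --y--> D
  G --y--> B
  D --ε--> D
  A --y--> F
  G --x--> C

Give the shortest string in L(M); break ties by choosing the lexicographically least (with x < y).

yxyxx

A breadth-first search from A reaches an accepting state first via the path A → F → E → C → B → G on input yxyxx.
No string of length < 5 is accepted (BFS exhausts all shorter strings without reaching an accepting state), and yxyxx is the lexicographically least accepting string of length 5.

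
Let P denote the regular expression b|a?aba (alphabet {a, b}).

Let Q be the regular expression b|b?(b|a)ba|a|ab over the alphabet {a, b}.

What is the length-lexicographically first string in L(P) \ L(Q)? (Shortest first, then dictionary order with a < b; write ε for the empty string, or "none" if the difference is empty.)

aaba

The string aaba is accepted by P but not by Q.
No shorter string lies in the difference, and aaba is the lexicographically first length-4 string in L(P) \ L(Q).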